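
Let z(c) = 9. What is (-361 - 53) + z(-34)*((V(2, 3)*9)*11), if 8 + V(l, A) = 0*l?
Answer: -7542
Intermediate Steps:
V(l, A) = -8 (V(l, A) = -8 + 0*l = -8 + 0 = -8)
(-361 - 53) + z(-34)*((V(2, 3)*9)*11) = (-361 - 53) + 9*(-8*9*11) = -414 + 9*(-72*11) = -414 + 9*(-792) = -414 - 7128 = -7542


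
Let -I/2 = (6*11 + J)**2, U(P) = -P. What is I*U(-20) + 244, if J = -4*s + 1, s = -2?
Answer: -224756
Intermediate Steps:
J = 9 (J = -4*(-2) + 1 = 8 + 1 = 9)
I = -11250 (I = -2*(6*11 + 9)**2 = -2*(66 + 9)**2 = -2*75**2 = -2*5625 = -11250)
I*U(-20) + 244 = -(-11250)*(-20) + 244 = -11250*20 + 244 = -225000 + 244 = -224756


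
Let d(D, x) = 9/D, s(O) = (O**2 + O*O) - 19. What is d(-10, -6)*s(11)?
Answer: -2007/10 ≈ -200.70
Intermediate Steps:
s(O) = -19 + 2*O**2 (s(O) = (O**2 + O**2) - 19 = 2*O**2 - 19 = -19 + 2*O**2)
d(-10, -6)*s(11) = (9/(-10))*(-19 + 2*11**2) = (9*(-1/10))*(-19 + 2*121) = -9*(-19 + 242)/10 = -9/10*223 = -2007/10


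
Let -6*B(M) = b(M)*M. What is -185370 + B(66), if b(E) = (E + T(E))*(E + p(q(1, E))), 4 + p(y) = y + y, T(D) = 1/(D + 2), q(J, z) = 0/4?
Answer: -7833329/34 ≈ -2.3039e+5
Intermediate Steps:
q(J, z) = 0 (q(J, z) = 0*(1/4) = 0)
T(D) = 1/(2 + D)
p(y) = -4 + 2*y (p(y) = -4 + (y + y) = -4 + 2*y)
b(E) = (-4 + E)*(E + 1/(2 + E)) (b(E) = (E + 1/(2 + E))*(E + (-4 + 2*0)) = (E + 1/(2 + E))*(E + (-4 + 0)) = (E + 1/(2 + E))*(E - 4) = (E + 1/(2 + E))*(-4 + E) = (-4 + E)*(E + 1/(2 + E)))
B(M) = -M*(-4 + M + M*(-4 + M)*(2 + M))/(6*(2 + M)) (B(M) = -(-4 + M + M*(-4 + M)*(2 + M))/(2 + M)*M/6 = -M*(-4 + M + M*(-4 + M)*(2 + M))/(6*(2 + M)))
-185370 + B(66) = -185370 - 1*66*(-4 + 66 + 66*(-4 + 66)*(2 + 66))/(12 + 6*66) = -185370 - 1*66*(-4 + 66 + 66*62*68)/(12 + 396) = -185370 - 1*66*(-4 + 66 + 278256)/408 = -185370 - 1*66*1/408*278318 = -185370 - 1530749/34 = -7833329/34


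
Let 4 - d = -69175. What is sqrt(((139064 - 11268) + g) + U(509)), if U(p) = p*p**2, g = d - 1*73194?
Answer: sqrt(131996010) ≈ 11489.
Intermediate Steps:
d = 69179 (d = 4 - 1*(-69175) = 4 + 69175 = 69179)
g = -4015 (g = 69179 - 1*73194 = 69179 - 73194 = -4015)
U(p) = p**3
sqrt(((139064 - 11268) + g) + U(509)) = sqrt(((139064 - 11268) - 4015) + 509**3) = sqrt((127796 - 4015) + 131872229) = sqrt(123781 + 131872229) = sqrt(131996010)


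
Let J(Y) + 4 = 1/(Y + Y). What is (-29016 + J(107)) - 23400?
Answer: -11217879/214 ≈ -52420.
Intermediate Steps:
J(Y) = -4 + 1/(2*Y) (J(Y) = -4 + 1/(Y + Y) = -4 + 1/(2*Y))
(-29016 + J(107)) - 23400 = (-29016 + (-4 + (½)/107)) - 23400 = (-29016 + (-4 + (½)*(1/107))) - 23400 = (-29016 + (-4 + 1/214)) - 23400 = (-29016 - 855/214) - 23400 = -6210279/214 - 23400 = -11217879/214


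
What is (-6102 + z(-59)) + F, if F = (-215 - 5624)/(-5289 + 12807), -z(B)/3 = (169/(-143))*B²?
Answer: 515948737/82698 ≈ 6239.0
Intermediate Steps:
z(B) = 39*B²/11 (z(B) = -3*169/(-143)*B² = -3*169*(-1/143)*B² = -(-39)*B²/11 = 39*B²/11)
F = -5839/7518 ≈ -0.77667
(-6102 + z(-59)) + F = (-6102 + (39/11)*(-59)²) - 5839/7518 = (-6102 + (39/11)*3481) - 5839/7518 = (-6102 + 135759/11) - 5839/7518 = 68637/11 - 5839/7518 = 515948737/82698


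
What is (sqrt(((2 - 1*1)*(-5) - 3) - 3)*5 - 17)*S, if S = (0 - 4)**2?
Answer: -272 + 80*I*sqrt(11) ≈ -272.0 + 265.33*I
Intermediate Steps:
S = 16 (S = (-4)**2 = 16)
(sqrt(((2 - 1*1)*(-5) - 3) - 3)*5 - 17)*S = (sqrt(((2 - 1*1)*(-5) - 3) - 3)*5 - 17)*16 = (sqrt(((2 - 1)*(-5) - 3) - 3)*5 - 17)*16 = (sqrt((1*(-5) - 3) - 3)*5 - 17)*16 = (sqrt((-5 - 3) - 3)*5 - 17)*16 = (sqrt(-8 - 3)*5 - 17)*16 = (sqrt(-11)*5 - 17)*16 = ((I*sqrt(11))*5 - 17)*16 = (5*I*sqrt(11) - 17)*16 = (-17 + 5*I*sqrt(11))*16 = -272 + 80*I*sqrt(11)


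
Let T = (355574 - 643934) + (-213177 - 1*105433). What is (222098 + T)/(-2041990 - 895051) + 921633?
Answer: 2706874292825/2937041 ≈ 9.2163e+5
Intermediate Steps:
T = -606970 (T = -288360 + (-213177 - 105433) = -288360 - 318610 = -606970)
(222098 + T)/(-2041990 - 895051) + 921633 = (222098 - 606970)/(-2041990 - 895051) + 921633 = -384872/(-2937041) + 921633 = -384872*(-1/2937041) + 921633 = 384872/2937041 + 921633 = 2706874292825/2937041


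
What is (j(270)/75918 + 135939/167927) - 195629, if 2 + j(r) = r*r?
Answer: -1246994673239873/6374340993 ≈ -1.9563e+5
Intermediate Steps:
j(r) = -2 + r² (j(r) = -2 + r*r = -2 + r²)
(j(270)/75918 + 135939/167927) - 195629 = ((-2 + 270²)/75918 + 135939/167927) - 195629 = ((-2 + 72900)*(1/75918) + 135939*(1/167927)) - 195629 = (72898*(1/75918) + 135939/167927) - 195629 = (36449/37959 + 135939/167927) - 195629 = 11280879724/6374340993 - 195629 = -1246994673239873/6374340993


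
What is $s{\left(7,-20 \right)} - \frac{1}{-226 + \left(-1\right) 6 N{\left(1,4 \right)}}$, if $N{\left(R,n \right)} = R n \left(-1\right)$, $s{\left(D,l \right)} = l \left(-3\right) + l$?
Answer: $\frac{8081}{202} \approx 40.005$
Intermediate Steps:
$s{\left(D,l \right)} = - 2 l$ ($s{\left(D,l \right)} = - 3 l + l = - 2 l$)
$N{\left(R,n \right)} = - R n$
$s{\left(7,-20 \right)} - \frac{1}{-226 + \left(-1\right) 6 N{\left(1,4 \right)}} = \left(-2\right) \left(-20\right) - \frac{1}{-226 + \left(-1\right) 6 \left(\left(-1\right) 1 \cdot 4\right)} = 40 - \frac{1}{-226 - -24} = 40 - \frac{1}{-226 + 24} = 40 - \frac{1}{-202} = 40 - - \frac{1}{202} = 40 + \frac{1}{202} = \frac{8081}{202}$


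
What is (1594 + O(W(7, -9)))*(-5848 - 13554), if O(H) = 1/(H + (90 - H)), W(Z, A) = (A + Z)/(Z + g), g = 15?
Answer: -1391715161/45 ≈ -3.0927e+7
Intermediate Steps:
W(Z, A) = (A + Z)/(15 + Z) (W(Z, A) = (A + Z)/(Z + 15) = (A + Z)/(15 + Z))
O(H) = 1/90
(1594 + O(W(7, -9)))*(-5848 - 13554) = (1594 + 1/90)*(-5848 - 13554) = (143461/90)*(-19402) = -1391715161/45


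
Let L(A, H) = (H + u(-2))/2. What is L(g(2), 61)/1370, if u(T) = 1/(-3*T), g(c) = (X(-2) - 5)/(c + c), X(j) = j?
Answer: 367/16440 ≈ 0.022324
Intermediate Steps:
g(c) = -7/(2*c) (g(c) = (-2 - 5)/(c + c) = -7*1/(2*c) = -7/(2*c))
u(T) = -1/(3*T)
L(A, H) = 1/12 + H/2 (L(A, H) = (H - 1/3/(-2))/2 = (H - 1/3*(-1/2))/2 = (H + 1/6)/2 = (1/6 + H)/2 = 1/12 + H/2)
L(g(2), 61)/1370 = (1/12 + (1/2)*61)/1370 = (1/12 + 61/2)*(1/1370) = (367/12)*(1/1370) = 367/16440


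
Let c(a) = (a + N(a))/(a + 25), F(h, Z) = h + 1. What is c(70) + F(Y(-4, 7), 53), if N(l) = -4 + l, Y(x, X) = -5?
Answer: -244/95 ≈ -2.5684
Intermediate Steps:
F(h, Z) = 1 + h
c(a) = (-4 + 2*a)/(25 + a) (c(a) = (a + (-4 + a))/(a + 25) = (-4 + 2*a)/(25 + a))
c(70) + F(Y(-4, 7), 53) = 2*(-2 + 70)/(25 + 70) + (1 - 5) = 2*68/95 - 4 = 2*(1/95)*68 - 4 = 136/95 - 4 = -244/95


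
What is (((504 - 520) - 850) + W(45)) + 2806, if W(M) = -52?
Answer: 1888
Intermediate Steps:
(((504 - 520) - 850) + W(45)) + 2806 = (((504 - 520) - 850) - 52) + 2806 = ((-16 - 850) - 52) + 2806 = (-866 - 52) + 2806 = -918 + 2806 = 1888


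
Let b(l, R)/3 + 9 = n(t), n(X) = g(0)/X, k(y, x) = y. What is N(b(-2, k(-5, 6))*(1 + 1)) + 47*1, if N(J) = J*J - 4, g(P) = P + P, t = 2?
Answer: 2959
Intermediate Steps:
g(P) = 2*P
n(X) = 0 (n(X) = (2*0)/X = 0/X = 0)
b(l, R) = -27 (b(l, R) = -27 + 3*0 = -27 + 0 = -27)
N(J) = -4 + J**2 (N(J) = J**2 - 4 = -4 + J**2)
N(b(-2, k(-5, 6))*(1 + 1)) + 47*1 = (-4 + (-27*(1 + 1))**2) + 47*1 = (-4 + (-27*2)**2) + 47 = (-4 + (-54)**2) + 47 = (-4 + 2916) + 47 = 2912 + 47 = 2959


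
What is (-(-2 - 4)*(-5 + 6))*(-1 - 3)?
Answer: -24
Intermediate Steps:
(-(-2 - 4)*(-5 + 6))*(-1 - 3) = -(-6)*(-4) = -1*(-6)*(-4) = 6*(-4) = -24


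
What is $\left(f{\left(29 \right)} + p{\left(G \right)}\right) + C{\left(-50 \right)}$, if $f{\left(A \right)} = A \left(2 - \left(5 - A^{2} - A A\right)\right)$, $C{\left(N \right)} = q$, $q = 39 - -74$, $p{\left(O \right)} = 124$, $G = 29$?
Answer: $48928$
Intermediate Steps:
$q = 113$ ($q = 39 + 74 = 113$)
$C{\left(N \right)} = 113$
$f{\left(A \right)} = A \left(-3 + 2 A^{2}\right)$ ($f{\left(A \right)} = A \left(2 + \left(\left(A^{2} + A^{2}\right) - 5\right)\right) = A \left(2 + \left(2 A^{2} - 5\right)\right) = A \left(2 + \left(-5 + 2 A^{2}\right)\right) = A \left(-3 + 2 A^{2}\right)$)
$\left(f{\left(29 \right)} + p{\left(G \right)}\right) + C{\left(-50 \right)} = \left(29 \left(-3 + 2 \cdot 29^{2}\right) + 124\right) + 113 = \left(29 \left(-3 + 2 \cdot 841\right) + 124\right) + 113 = \left(29 \left(-3 + 1682\right) + 124\right) + 113 = \left(29 \cdot 1679 + 124\right) + 113 = \left(48691 + 124\right) + 113 = 48815 + 113 = 48928$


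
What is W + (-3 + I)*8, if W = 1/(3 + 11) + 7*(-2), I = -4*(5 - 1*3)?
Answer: -1427/14 ≈ -101.93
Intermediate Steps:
I = -8 (I = -4*(5 - 3) = -4*2 = -8)
W = -195/14 (W = 1/14 - 14 = -195/14 ≈ -13.929)
W + (-3 + I)*8 = -195/14 + (-3 - 8)*8 = -195/14 - 11*8 = -195/14 - 88 = -1427/14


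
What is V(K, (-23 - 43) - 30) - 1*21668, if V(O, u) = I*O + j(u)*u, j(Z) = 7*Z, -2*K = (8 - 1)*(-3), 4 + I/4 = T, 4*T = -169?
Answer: 81803/2 ≈ 40902.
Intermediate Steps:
T = -169/4 (T = (1/4)*(-169) = -169/4 ≈ -42.250)
I = -185 (I = -16 + 4*(-169/4) = -16 - 169 = -185)
K = 21/2 (K = -(8 - 1)*(-3)/2 = -7*(-3)/2 = -1/2*(-21) = 21/2 ≈ 10.500)
V(O, u) = -185*O + 7*u**2 (V(O, u) = -185*O + (7*u)*u = -185*O + 7*u**2)
V(K, (-23 - 43) - 30) - 1*21668 = (-185*21/2 + 7*((-23 - 43) - 30)**2) - 1*21668 = (-3885/2 + 7*(-66 - 30)**2) - 21668 = (-3885/2 + 7*(-96)**2) - 21668 = (-3885/2 + 7*9216) - 21668 = (-3885/2 + 64512) - 21668 = 125139/2 - 21668 = 81803/2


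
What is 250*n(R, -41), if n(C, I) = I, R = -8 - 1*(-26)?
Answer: -10250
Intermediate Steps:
R = 18 (R = -8 + 26 = 18)
250*n(R, -41) = 250*(-41) = -10250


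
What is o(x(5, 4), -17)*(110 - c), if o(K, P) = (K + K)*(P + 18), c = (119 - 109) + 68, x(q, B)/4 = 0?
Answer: 0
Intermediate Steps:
x(q, B) = 0 (x(q, B) = 4*0 = 0)
c = 78 (c = 10 + 68 = 78)
o(K, P) = 2*K*(18 + P) (o(K, P) = (2*K)*(18 + P) = 2*K*(18 + P))
o(x(5, 4), -17)*(110 - c) = (2*0*(18 - 17))*(110 - 1*78) = (2*0*1)*(110 - 78) = 0*32 = 0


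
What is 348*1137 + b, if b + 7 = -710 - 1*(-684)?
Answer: 395643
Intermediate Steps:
b = -33 (b = -7 + (-710 - 1*(-684)) = -7 + (-710 + 684) = -7 - 26 = -33)
348*1137 + b = 348*1137 - 33 = 395676 - 33 = 395643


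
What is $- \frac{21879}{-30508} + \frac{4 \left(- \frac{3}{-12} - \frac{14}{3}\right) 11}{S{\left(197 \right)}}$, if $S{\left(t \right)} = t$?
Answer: $- \frac{4855675}{18030228} \approx -0.26931$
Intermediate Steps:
$- \frac{21879}{-30508} + \frac{4 \left(- \frac{3}{-12} - \frac{14}{3}\right) 11}{S{\left(197 \right)}} = - \frac{21879}{-30508} + \frac{4 \left(- \frac{3}{-12} - \frac{14}{3}\right) 11}{197} = \left(-21879\right) \left(- \frac{1}{30508}\right) + 4 \left(\left(-3\right) \left(- \frac{1}{12}\right) - \frac{14}{3}\right) 11 \cdot \frac{1}{197} = \frac{21879}{30508} + 4 \left(\frac{1}{4} - \frac{14}{3}\right) 11 \cdot \frac{1}{197} = \frac{21879}{30508} + 4 \left(- \frac{53}{12}\right) 11 \cdot \frac{1}{197} = \frac{21879}{30508} + \left(- \frac{53}{3}\right) 11 \cdot \frac{1}{197} = \frac{21879}{30508} - \frac{583}{591} = - \frac{4855675}{18030228}$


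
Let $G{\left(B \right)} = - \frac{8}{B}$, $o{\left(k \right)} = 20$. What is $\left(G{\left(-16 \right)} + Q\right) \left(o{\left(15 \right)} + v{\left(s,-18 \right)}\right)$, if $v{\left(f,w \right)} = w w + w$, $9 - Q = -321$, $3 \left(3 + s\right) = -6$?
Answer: $107743$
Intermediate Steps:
$s = -5$ ($s = -3 + \frac{1}{3} \left(-6\right) = -3 - 2 = -5$)
$Q = 330$ ($Q = 9 - -321 = 9 + 321 = 330$)
$v{\left(f,w \right)} = w + w^{2}$ ($v{\left(f,w \right)} = w^{2} + w = w + w^{2}$)
$\left(G{\left(-16 \right)} + Q\right) \left(o{\left(15 \right)} + v{\left(s,-18 \right)}\right) = \left(- \frac{8}{-16} + 330\right) \left(20 - 18 \left(1 - 18\right)\right) = \left(\left(-8\right) \left(- \frac{1}{16}\right) + 330\right) \left(20 - -306\right) = \left(\frac{1}{2} + 330\right) \left(20 + 306\right) = \frac{661}{2} \cdot 326 = 107743$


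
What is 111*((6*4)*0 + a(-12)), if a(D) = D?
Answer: -1332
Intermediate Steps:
111*((6*4)*0 + a(-12)) = 111*((6*4)*0 - 12) = 111*(24*0 - 12) = 111*(0 - 12) = 111*(-12) = -1332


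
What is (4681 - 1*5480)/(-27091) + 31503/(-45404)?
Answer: -817169977/1230039764 ≈ -0.66434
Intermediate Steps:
(4681 - 1*5480)/(-27091) + 31503/(-45404) = (4681 - 5480)*(-1/27091) + 31503*(-1/45404) = -799*(-1/27091) - 31503/45404 = 799/27091 - 31503/45404 = -817169977/1230039764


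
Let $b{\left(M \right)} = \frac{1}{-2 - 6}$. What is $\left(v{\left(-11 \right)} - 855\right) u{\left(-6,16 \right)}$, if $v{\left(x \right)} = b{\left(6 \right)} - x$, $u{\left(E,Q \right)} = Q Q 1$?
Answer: $-216096$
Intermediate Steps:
$u{\left(E,Q \right)} = Q^{2}$ ($u{\left(E,Q \right)} = Q^{2} \cdot 1 = Q^{2}$)
$b{\left(M \right)} = - \frac{1}{8}$ ($b{\left(M \right)} = \frac{1}{-8} = - \frac{1}{8}$)
$v{\left(x \right)} = - \frac{1}{8} - x$
$\left(v{\left(-11 \right)} - 855\right) u{\left(-6,16 \right)} = \left(\left(- \frac{1}{8} - -11\right) - 855\right) 16^{2} = \left(\left(- \frac{1}{8} + 11\right) - 855\right) 256 = \left(\frac{87}{8} - 855\right) 256 = \left(- \frac{6753}{8}\right) 256 = -216096$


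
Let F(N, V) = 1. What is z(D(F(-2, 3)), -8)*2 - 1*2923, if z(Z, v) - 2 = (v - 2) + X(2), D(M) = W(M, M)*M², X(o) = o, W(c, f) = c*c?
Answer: -2935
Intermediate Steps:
W(c, f) = c²
D(M) = M⁴ (D(M) = M²*M² = M⁴)
z(Z, v) = 2 + v (z(Z, v) = 2 + ((v - 2) + 2) = 2 + ((-2 + v) + 2) = 2 + v)
z(D(F(-2, 3)), -8)*2 - 1*2923 = (2 - 8)*2 - 1*2923 = -6*2 - 2923 = -12 - 2923 = -2935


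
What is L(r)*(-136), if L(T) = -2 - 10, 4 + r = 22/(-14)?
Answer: 1632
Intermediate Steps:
r = -39/7 (r = -4 + 22/(-14) = -4 + 22*(-1/14) = -4 - 11/7 = -39/7 ≈ -5.5714)
L(T) = -12
L(r)*(-136) = -12*(-136) = 1632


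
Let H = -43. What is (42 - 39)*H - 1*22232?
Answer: -22361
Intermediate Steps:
(42 - 39)*H - 1*22232 = (42 - 39)*(-43) - 1*22232 = 3*(-43) - 22232 = -129 - 22232 = -22361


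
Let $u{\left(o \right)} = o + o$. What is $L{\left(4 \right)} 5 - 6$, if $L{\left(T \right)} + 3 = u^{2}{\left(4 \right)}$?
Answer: $299$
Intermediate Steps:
$u{\left(o \right)} = 2 o$
$L{\left(T \right)} = 61$ ($L{\left(T \right)} = -3 + \left(2 \cdot 4\right)^{2} = -3 + 8^{2} = -3 + 64 = 61$)
$L{\left(4 \right)} 5 - 6 = 61 \cdot 5 - 6 = 305 - 6 = 299$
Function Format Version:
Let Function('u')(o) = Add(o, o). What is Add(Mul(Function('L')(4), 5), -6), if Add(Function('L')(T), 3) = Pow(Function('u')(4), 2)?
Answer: 299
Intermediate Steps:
Function('u')(o) = Mul(2, o)
Function('L')(T) = 61 (Function('L')(T) = Add(-3, Pow(Mul(2, 4), 2)) = Add(-3, Pow(8, 2)) = Add(-3, 64) = 61)
Add(Mul(Function('L')(4), 5), -6) = Add(Mul(61, 5), -6) = Add(305, -6) = 299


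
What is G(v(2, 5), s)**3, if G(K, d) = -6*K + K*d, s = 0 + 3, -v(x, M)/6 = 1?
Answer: 5832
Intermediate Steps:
v(x, M) = -6 (v(x, M) = -6*1 = -6)
s = 3
G(v(2, 5), s)**3 = (-6*(-6 + 3))**3 = (-6*(-3))**3 = 18**3 = 5832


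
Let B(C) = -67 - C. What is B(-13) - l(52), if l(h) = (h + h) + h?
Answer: -210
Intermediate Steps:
l(h) = 3*h (l(h) = 2*h + h = 3*h)
B(-13) - l(52) = (-67 - 1*(-13)) - 3*52 = (-67 + 13) - 1*156 = -54 - 156 = -210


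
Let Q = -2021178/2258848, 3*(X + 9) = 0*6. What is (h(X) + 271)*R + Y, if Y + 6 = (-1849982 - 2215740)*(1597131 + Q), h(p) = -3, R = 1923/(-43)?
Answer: -157678851750233000829/24282616 ≈ -6.4935e+12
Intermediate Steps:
X = -9 (X = -9 + (0*6)/3 = -9 + (1/3)*0 = -9 + 0 = -9)
R = -1923/43 (R = 1923*(-1/43) = -1923/43 ≈ -44.721)
Q = -1010589/1129424 (Q = -2021178*1/2258848 = -1010589/1129424 ≈ -0.89478)
Y = -3666950033934901527/564712 (Y = -6 + (-1849982 - 2215740)*(1597131 - 1010589/1129424) = -6 - 4065722*1803837071955/1129424 = -6 - 3666950033931513255/564712 = -3666950033934901527/564712 ≈ -6.4935e+12)
(h(X) + 271)*R + Y = (-3 + 271)*(-1923/43) - 3666950033934901527/564712 = 268*(-1923/43) - 3666950033934901527/564712 = -515364/43 - 3666950033934901527/564712 = -157678851750233000829/24282616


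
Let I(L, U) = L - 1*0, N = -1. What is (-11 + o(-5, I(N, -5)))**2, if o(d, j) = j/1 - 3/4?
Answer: 2601/16 ≈ 162.56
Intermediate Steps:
I(L, U) = L (I(L, U) = L + 0 = L)
o(d, j) = -3/4 + j (o(d, j) = j*1 - 3*1/4 = j - 3/4 = -3/4 + j)
(-11 + o(-5, I(N, -5)))**2 = (-11 + (-3/4 - 1))**2 = (-11 - 7/4)**2 = (-51/4)**2 = 2601/16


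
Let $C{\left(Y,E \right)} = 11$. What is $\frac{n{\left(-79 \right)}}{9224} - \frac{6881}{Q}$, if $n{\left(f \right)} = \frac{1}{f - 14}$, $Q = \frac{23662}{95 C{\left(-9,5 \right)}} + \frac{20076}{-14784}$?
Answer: $- \frac{4699706974387}{14537678904} \approx -323.28$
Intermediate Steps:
$Q = \frac{355887}{16720}$ ($Q = \frac{23662}{95 \cdot 11} + \frac{20076}{-14784} = \frac{23662}{1045} + 20076 \left(- \frac{1}{14784}\right) = 23662 \cdot \frac{1}{1045} - \frac{239}{176} = \frac{23662}{1045} - \frac{239}{176} = \frac{355887}{16720} \approx 21.285$)
$n{\left(f \right)} = \frac{1}{-14 + f}$
$\frac{n{\left(-79 \right)}}{9224} - \frac{6881}{Q} = \frac{1}{\left(-14 - 79\right) 9224} - \frac{6881}{\frac{355887}{16720}} = \frac{1}{-93} \cdot \frac{1}{9224} - \frac{16435760}{50841} = \left(- \frac{1}{93}\right) \frac{1}{9224} - \frac{16435760}{50841} = - \frac{1}{857832} - \frac{16435760}{50841} = - \frac{4699706974387}{14537678904}$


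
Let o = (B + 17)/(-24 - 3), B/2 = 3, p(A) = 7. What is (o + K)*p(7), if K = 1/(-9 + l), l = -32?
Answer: -6790/1107 ≈ -6.1337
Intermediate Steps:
B = 6 (B = 2*3 = 6)
K = -1/41 (K = 1/(-9 - 32) = 1/(-41) = -1/41 ≈ -0.024390)
o = -23/27 (o = (6 + 17)/(-24 - 3) = 23/(-27) = 23*(-1/27) = -23/27 ≈ -0.85185)
(o + K)*p(7) = (-23/27 - 1/41)*7 = -970/1107*7 = -6790/1107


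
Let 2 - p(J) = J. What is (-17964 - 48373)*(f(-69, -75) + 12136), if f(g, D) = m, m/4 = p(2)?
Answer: -805065832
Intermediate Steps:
p(J) = 2 - J
m = 0 (m = 4*(2 - 1*2) = 4*(2 - 2) = 4*0 = 0)
f(g, D) = 0
(-17964 - 48373)*(f(-69, -75) + 12136) = (-17964 - 48373)*(0 + 12136) = -66337*12136 = -805065832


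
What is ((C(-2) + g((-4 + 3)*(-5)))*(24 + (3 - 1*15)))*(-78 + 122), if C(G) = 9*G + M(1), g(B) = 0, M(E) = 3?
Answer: -7920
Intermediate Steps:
C(G) = 3 + 9*G (C(G) = 9*G + 3 = 3 + 9*G)
((C(-2) + g((-4 + 3)*(-5)))*(24 + (3 - 1*15)))*(-78 + 122) = (((3 + 9*(-2)) + 0)*(24 + (3 - 1*15)))*(-78 + 122) = (((3 - 18) + 0)*(24 + (3 - 15)))*44 = ((-15 + 0)*(24 - 12))*44 = -15*12*44 = -180*44 = -7920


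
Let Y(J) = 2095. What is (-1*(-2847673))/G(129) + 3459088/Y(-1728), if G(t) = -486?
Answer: -4284758167/1018170 ≈ -4208.3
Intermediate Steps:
(-1*(-2847673))/G(129) + 3459088/Y(-1728) = -1*(-2847673)/(-486) + 3459088/2095 = 2847673*(-1/486) + 3459088*(1/2095) = -2847673/486 + 3459088/2095 = -4284758167/1018170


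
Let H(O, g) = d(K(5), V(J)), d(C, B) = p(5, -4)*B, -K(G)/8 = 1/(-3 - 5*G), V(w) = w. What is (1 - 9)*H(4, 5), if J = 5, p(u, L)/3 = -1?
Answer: 120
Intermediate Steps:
p(u, L) = -3 (p(u, L) = 3*(-1) = -3)
K(G) = -8/(-3 - 5*G)
d(C, B) = -3*B
H(O, g) = -15 (H(O, g) = -3*5 = -15)
(1 - 9)*H(4, 5) = (1 - 9)*(-15) = -8*(-15) = 120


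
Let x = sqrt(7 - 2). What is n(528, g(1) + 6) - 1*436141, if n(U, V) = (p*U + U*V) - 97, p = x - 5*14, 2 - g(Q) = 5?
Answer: -471614 + 528*sqrt(5) ≈ -4.7043e+5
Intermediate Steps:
x = sqrt(5) ≈ 2.2361
g(Q) = -3 (g(Q) = 2 - 1*5 = 2 - 5 = -3)
p = -70 + sqrt(5) (p = sqrt(5) - 5*14 = sqrt(5) - 70 = -70 + sqrt(5) ≈ -67.764)
n(U, V) = -97 + U*V + U*(-70 + sqrt(5)) (n(U, V) = ((-70 + sqrt(5))*U + U*V) - 97 = (U*(-70 + sqrt(5)) + U*V) - 97 = (U*V + U*(-70 + sqrt(5))) - 97 = -97 + U*V + U*(-70 + sqrt(5)))
n(528, g(1) + 6) - 1*436141 = (-97 + 528*(-3 + 6) - 1*528*(70 - sqrt(5))) - 1*436141 = (-97 + 528*3 + (-36960 + 528*sqrt(5))) - 436141 = (-97 + 1584 + (-36960 + 528*sqrt(5))) - 436141 = (-35473 + 528*sqrt(5)) - 436141 = -471614 + 528*sqrt(5)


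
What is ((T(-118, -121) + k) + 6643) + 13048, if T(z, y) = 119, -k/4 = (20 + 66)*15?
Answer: 14650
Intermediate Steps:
k = -5160 (k = -4*(20 + 66)*15 = -344*15 = -4*1290 = -5160)
((T(-118, -121) + k) + 6643) + 13048 = ((119 - 5160) + 6643) + 13048 = (-5041 + 6643) + 13048 = 1602 + 13048 = 14650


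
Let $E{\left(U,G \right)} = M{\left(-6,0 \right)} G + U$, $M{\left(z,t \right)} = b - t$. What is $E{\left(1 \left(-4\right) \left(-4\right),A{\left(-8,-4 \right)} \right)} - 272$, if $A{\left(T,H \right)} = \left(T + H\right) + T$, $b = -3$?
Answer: $-196$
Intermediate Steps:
$A{\left(T,H \right)} = H + 2 T$ ($A{\left(T,H \right)} = \left(H + T\right) + T = H + 2 T$)
$M{\left(z,t \right)} = -3 - t$
$E{\left(U,G \right)} = U - 3 G$ ($E{\left(U,G \right)} = \left(-3 - 0\right) G + U = \left(-3 + 0\right) G + U = - 3 G + U = U - 3 G$)
$E{\left(1 \left(-4\right) \left(-4\right),A{\left(-8,-4 \right)} \right)} - 272 = \left(1 \left(-4\right) \left(-4\right) - 3 \left(-4 + 2 \left(-8\right)\right)\right) - 272 = \left(\left(-4\right) \left(-4\right) - 3 \left(-4 - 16\right)\right) - 272 = \left(16 - -60\right) - 272 = \left(16 + 60\right) - 272 = 76 - 272 = -196$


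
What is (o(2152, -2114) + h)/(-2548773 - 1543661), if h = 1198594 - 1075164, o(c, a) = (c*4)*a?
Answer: 9036941/2046217 ≈ 4.4164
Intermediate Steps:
o(c, a) = 4*a*c (o(c, a) = (4*c)*a = 4*a*c)
h = 123430
(o(2152, -2114) + h)/(-2548773 - 1543661) = (4*(-2114)*2152 + 123430)/(-2548773 - 1543661) = (-18197312 + 123430)/(-4092434) = -18073882*(-1/4092434) = 9036941/2046217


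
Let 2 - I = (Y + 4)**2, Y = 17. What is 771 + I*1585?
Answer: -695044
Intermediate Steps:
I = -439 (I = 2 - (17 + 4)**2 = 2 - 1*21**2 = 2 - 1*441 = 2 - 441 = -439)
771 + I*1585 = 771 - 439*1585 = 771 - 695815 = -695044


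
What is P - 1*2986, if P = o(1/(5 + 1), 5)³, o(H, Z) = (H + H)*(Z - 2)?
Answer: -2985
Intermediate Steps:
o(H, Z) = 2*H*(-2 + Z) (o(H, Z) = (2*H)*(-2 + Z) = 2*H*(-2 + Z))
P = 1 (P = (2*(-2 + 5)/(5 + 1))³ = (2*3/6)³ = (2*(⅙)*3)³ = 1³ = 1)
P - 1*2986 = 1 - 1*2986 = 1 - 2986 = -2985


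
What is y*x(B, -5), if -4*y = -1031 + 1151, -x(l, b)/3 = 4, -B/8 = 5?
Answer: 360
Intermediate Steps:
B = -40 (B = -8*5 = -40)
x(l, b) = -12 (x(l, b) = -3*4 = -12)
y = -30 (y = -(-1031 + 1151)/4 = -¼*120 = -30)
y*x(B, -5) = -30*(-12) = 360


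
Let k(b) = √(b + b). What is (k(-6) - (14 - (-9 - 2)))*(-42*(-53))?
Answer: -55650 + 4452*I*√3 ≈ -55650.0 + 7711.1*I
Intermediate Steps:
k(b) = √2*√b (k(b) = √(2*b) = √2*√b)
(k(-6) - (14 - (-9 - 2)))*(-42*(-53)) = (√2*√(-6) - (14 - (-9 - 2)))*(-42*(-53)) = (√2*(I*√6) - (14 - 1*(-11)))*2226 = (2*I*√3 - (14 + 11))*2226 = (2*I*√3 - 1*25)*2226 = (2*I*√3 - 25)*2226 = (-25 + 2*I*√3)*2226 = -55650 + 4452*I*√3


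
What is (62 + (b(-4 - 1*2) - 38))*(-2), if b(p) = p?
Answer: -36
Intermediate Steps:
(62 + (b(-4 - 1*2) - 38))*(-2) = (62 + ((-4 - 1*2) - 38))*(-2) = (62 + ((-4 - 2) - 38))*(-2) = (62 + (-6 - 38))*(-2) = (62 - 44)*(-2) = 18*(-2) = -36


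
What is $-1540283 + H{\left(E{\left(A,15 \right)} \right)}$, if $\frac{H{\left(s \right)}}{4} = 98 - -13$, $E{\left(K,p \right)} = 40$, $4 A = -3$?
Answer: $-1539839$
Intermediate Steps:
$A = - \frac{3}{4}$ ($A = \frac{1}{4} \left(-3\right) = - \frac{3}{4} \approx -0.75$)
$H{\left(s \right)} = 444$ ($H{\left(s \right)} = 4 \left(98 - -13\right) = 4 \left(98 + 13\right) = 4 \cdot 111 = 444$)
$-1540283 + H{\left(E{\left(A,15 \right)} \right)} = -1540283 + 444 = -1539839$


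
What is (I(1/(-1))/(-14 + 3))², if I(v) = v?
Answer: 1/121 ≈ 0.0082645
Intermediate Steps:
(I(1/(-1))/(-14 + 3))² = (1/((-1)*(-14 + 3)))² = (-1/(-11))² = (-1*(-1/11))² = (1/11)² = 1/121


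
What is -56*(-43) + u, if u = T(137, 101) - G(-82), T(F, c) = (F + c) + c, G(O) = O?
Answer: 2829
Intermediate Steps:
T(F, c) = F + 2*c
u = 421 (u = (137 + 2*101) - 1*(-82) = (137 + 202) + 82 = 339 + 82 = 421)
-56*(-43) + u = -56*(-43) + 421 = 2408 + 421 = 2829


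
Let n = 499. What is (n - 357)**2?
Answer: 20164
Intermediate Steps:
(n - 357)**2 = (499 - 357)**2 = 142**2 = 20164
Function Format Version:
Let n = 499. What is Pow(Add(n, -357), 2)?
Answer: 20164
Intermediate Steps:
Pow(Add(n, -357), 2) = Pow(Add(499, -357), 2) = Pow(142, 2) = 20164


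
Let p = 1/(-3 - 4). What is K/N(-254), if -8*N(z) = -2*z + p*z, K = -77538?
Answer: 723688/635 ≈ 1139.7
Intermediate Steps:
p = -⅐ (p = 1/(-7) = -⅐ ≈ -0.14286)
N(z) = 15*z/56 (N(z) = -(-2*z - z/7)/8 = -(-15)*z/56 = 15*z/56)
K/N(-254) = -77538/((15/56)*(-254)) = -77538/(-1905/28) = -77538*(-28/1905) = 723688/635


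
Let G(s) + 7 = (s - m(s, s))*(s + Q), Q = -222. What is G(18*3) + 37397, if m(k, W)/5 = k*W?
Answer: 2477758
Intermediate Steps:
m(k, W) = 5*W*k (m(k, W) = 5*(k*W) = 5*(W*k) = 5*W*k)
G(s) = -7 + (-222 + s)*(s - 5*s²) (G(s) = -7 + (s - 5*s*s)*(s - 222) = -7 + (s - 5*s²)*(-222 + s) = -7 + (-222 + s)*(s - 5*s²))
G(18*3) + 37397 = (-7 - 3996*3 - 5*(18*3)³ + 1111*(18*3)²) + 37397 = (-7 - 222*54 - 5*54³ + 1111*54²) + 37397 = (-7 - 11988 - 5*157464 + 1111*2916) + 37397 = (-7 - 11988 - 787320 + 3239676) + 37397 = 2440361 + 37397 = 2477758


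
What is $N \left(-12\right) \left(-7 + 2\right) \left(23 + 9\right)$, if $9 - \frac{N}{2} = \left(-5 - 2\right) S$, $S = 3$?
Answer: $115200$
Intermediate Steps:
$N = 60$ ($N = 18 - 2 \left(-5 - 2\right) 3 = 18 - 2 \left(\left(-7\right) 3\right) = 18 - -42 = 18 + 42 = 60$)
$N \left(-12\right) \left(-7 + 2\right) \left(23 + 9\right) = 60 \left(-12\right) \left(-7 + 2\right) \left(23 + 9\right) = - 720 \left(\left(-5\right) 32\right) = \left(-720\right) \left(-160\right) = 115200$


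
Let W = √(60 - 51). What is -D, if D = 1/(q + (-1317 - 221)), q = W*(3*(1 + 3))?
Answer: 1/1502 ≈ 0.00066578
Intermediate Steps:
W = 3 (W = √9 = 3)
q = 36 (q = 3*(3*(1 + 3)) = 3*(3*4) = 3*12 = 36)
D = -1/1502 (D = 1/(36 + (-1317 - 221)) = 1/(36 - 1538) = 1/(-1502) = -1/1502 ≈ -0.00066578)
-D = -1*(-1/1502) = 1/1502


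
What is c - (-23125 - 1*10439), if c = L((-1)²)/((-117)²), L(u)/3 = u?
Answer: 153152533/4563 ≈ 33564.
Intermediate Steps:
L(u) = 3*u
c = 1/4563 (c = (3*(-1)²)/((-117)²) = (3*1)/13689 = 3*(1/13689) = 1/4563 ≈ 0.00021915)
c - (-23125 - 1*10439) = 1/4563 - (-23125 - 1*10439) = 1/4563 - (-23125 - 10439) = 1/4563 - 1*(-33564) = 1/4563 + 33564 = 153152533/4563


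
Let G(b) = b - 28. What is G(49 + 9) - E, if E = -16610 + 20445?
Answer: -3805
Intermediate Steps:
G(b) = -28 + b
E = 3835
G(49 + 9) - E = (-28 + (49 + 9)) - 1*3835 = (-28 + 58) - 3835 = 30 - 3835 = -3805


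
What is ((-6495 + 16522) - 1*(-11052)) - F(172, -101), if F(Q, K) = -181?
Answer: 21260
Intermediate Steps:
((-6495 + 16522) - 1*(-11052)) - F(172, -101) = ((-6495 + 16522) - 1*(-11052)) - 1*(-181) = (10027 + 11052) + 181 = 21079 + 181 = 21260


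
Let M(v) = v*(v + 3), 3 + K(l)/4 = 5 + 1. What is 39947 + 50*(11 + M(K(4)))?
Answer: 49497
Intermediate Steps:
K(l) = 12 (K(l) = -12 + 4*(5 + 1) = -12 + 4*6 = -12 + 24 = 12)
M(v) = v*(3 + v)
39947 + 50*(11 + M(K(4))) = 39947 + 50*(11 + 12*(3 + 12)) = 39947 + 50*(11 + 12*15) = 39947 + 50*(11 + 180) = 39947 + 50*191 = 39947 + 9550 = 49497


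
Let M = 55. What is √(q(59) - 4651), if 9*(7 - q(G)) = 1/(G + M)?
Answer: I*√543180930/342 ≈ 68.147*I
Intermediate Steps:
q(G) = 7 - 1/(9*(55 + G)) (q(G) = 7 - 1/(9*(G + 55)) = 7 - 1/(9*(55 + G)))
√(q(59) - 4651) = √((3464 + 63*59)/(9*(55 + 59)) - 4651) = √((⅑)*(3464 + 3717)/114 - 4651) = √((⅑)*(1/114)*7181 - 4651) = √(7181/1026 - 4651) = √(-4764745/1026) = I*√543180930/342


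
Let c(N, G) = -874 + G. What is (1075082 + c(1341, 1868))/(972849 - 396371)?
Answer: 538038/288239 ≈ 1.8666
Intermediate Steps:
(1075082 + c(1341, 1868))/(972849 - 396371) = (1075082 + (-874 + 1868))/(972849 - 396371) = (1075082 + 994)/576478 = 1076076*(1/576478) = 538038/288239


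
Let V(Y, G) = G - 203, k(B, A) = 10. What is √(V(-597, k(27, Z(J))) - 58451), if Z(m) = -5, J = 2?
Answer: 18*I*√181 ≈ 242.17*I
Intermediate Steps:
V(Y, G) = -203 + G
√(V(-597, k(27, Z(J))) - 58451) = √((-203 + 10) - 58451) = √(-193 - 58451) = √(-58644) = 18*I*√181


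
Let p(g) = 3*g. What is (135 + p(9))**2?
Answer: 26244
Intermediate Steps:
(135 + p(9))**2 = (135 + 3*9)**2 = (135 + 27)**2 = 162**2 = 26244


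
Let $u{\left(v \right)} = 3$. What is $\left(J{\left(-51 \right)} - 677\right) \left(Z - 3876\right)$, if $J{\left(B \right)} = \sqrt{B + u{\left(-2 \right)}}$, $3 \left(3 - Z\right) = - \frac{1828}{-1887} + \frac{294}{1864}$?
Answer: $\frac{13835260335637}{5276052} - \frac{20436130481 i \sqrt{3}}{1319013} \approx 2.6223 \cdot 10^{6} - 26836.0 i$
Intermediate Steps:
$Z = \frac{13847071}{5276052}$ ($Z = 3 - \frac{- \frac{1828}{-1887} + \frac{294}{1864}}{3} = 3 - \frac{\left(-1828\right) \left(- \frac{1}{1887}\right) + 294 \cdot \frac{1}{1864}}{3} = 3 - \frac{\frac{1828}{1887} + \frac{147}{932}}{3} = 3 - \frac{1981085}{5276052} = \frac{13847071}{5276052} \approx 2.6245$)
$J{\left(B \right)} = \sqrt{3 + B}$ ($J{\left(B \right)} = \sqrt{B + 3} = \sqrt{3 + B}$)
$\left(J{\left(-51 \right)} - 677\right) \left(Z - 3876\right) = \left(\sqrt{3 - 51} - 677\right) \left(\frac{13847071}{5276052} - 3876\right) = \left(\sqrt{-48} - 677\right) \left(- \frac{20436130481}{5276052}\right) = \left(4 i \sqrt{3} - 677\right) \left(- \frac{20436130481}{5276052}\right) = \left(-677 + 4 i \sqrt{3}\right) \left(- \frac{20436130481}{5276052}\right) = \frac{13835260335637}{5276052} - \frac{20436130481 i \sqrt{3}}{1319013}$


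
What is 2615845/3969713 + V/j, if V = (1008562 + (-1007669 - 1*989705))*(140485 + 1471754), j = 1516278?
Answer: -1054752923342870929/1003198081369 ≈ -1.0514e+6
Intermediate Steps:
V = -1594201270068 (V = (1008562 + (-1007669 - 989705))*1612239 = (1008562 - 1997374)*1612239 = -988812*1612239 = -1594201270068)
2615845/3969713 + V/j = 2615845/3969713 - 1594201270068/1516278 = 2615845*(1/3969713) - 1594201270068*1/1516278 = 2615845/3969713 - 265700211678/252713 = -1054752923342870929/1003198081369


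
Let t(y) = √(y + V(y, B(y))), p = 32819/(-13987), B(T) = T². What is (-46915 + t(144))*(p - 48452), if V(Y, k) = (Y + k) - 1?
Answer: 31795747190845/13987 - 677730943*√21023/13987 ≈ 2.2662e+9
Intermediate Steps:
V(Y, k) = -1 + Y + k
p = -32819/13987 (p = 32819*(-1/13987) = -32819/13987 ≈ -2.3464)
t(y) = √(-1 + y² + 2*y) (t(y) = √(y + (-1 + y + y²)) = √(-1 + y² + 2*y))
(-46915 + t(144))*(p - 48452) = (-46915 + √(-1 + 144² + 2*144))*(-32819/13987 - 48452) = (-46915 + √(-1 + 20736 + 288))*(-677730943/13987) = (-46915 + √21023)*(-677730943/13987) = 31795747190845/13987 - 677730943*√21023/13987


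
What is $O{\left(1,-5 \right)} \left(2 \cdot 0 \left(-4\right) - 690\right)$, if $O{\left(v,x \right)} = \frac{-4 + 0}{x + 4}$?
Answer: $-2760$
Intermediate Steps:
$O{\left(v,x \right)} = - \frac{4}{4 + x}$
$O{\left(1,-5 \right)} \left(2 \cdot 0 \left(-4\right) - 690\right) = - \frac{4}{4 - 5} \left(2 \cdot 0 \left(-4\right) - 690\right) = - \frac{4}{-1} \left(0 \left(-4\right) - 690\right) = \left(-4\right) \left(-1\right) \left(0 - 690\right) = 4 \left(-690\right) = -2760$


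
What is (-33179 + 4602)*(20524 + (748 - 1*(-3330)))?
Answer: -703051354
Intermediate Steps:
(-33179 + 4602)*(20524 + (748 - 1*(-3330))) = -28577*(20524 + (748 + 3330)) = -28577*(20524 + 4078) = -28577*24602 = -703051354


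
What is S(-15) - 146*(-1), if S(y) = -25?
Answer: 121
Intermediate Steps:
S(-15) - 146*(-1) = -25 - 146*(-1) = -25 - 1*(-146) = -25 + 146 = 121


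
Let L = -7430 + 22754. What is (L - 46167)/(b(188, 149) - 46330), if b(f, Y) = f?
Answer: 30843/46142 ≈ 0.66844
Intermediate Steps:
L = 15324
(L - 46167)/(b(188, 149) - 46330) = (15324 - 46167)/(188 - 46330) = -30843/(-46142) = -30843*(-1/46142) = 30843/46142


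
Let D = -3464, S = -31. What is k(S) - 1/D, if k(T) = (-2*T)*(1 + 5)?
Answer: 1288609/3464 ≈ 372.00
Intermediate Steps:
k(T) = -12*T (k(T) = -2*T*6 = -12*T)
k(S) - 1/D = -12*(-31) - 1/(-3464) = 372 - 1*(-1/3464) = 372 + 1/3464 = 1288609/3464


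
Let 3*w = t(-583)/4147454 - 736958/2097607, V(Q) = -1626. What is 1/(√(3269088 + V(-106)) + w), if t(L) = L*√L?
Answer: 26099185627734/(-3056499404932 + 26099185627734*√3267462 - 1222904881*I*√583) ≈ 0.00055325 + 3.4629e-10*I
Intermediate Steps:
t(L) = L^(3/2)
w = -736958/6292821 - 583*I*√583/12442362 (w = ((-583)^(3/2)/4147454 - 736958/2097607)/3 = (-583*I*√583*(1/4147454) - 736958*1/2097607)/3 = (-583*I*√583/4147454 - 736958/2097607)/3 = (-736958/2097607 - 583*I*√583/4147454)/3 = -736958/6292821 - 583*I*√583/12442362 ≈ -0.11711 - 0.0011314*I)
1/(√(3269088 + V(-106)) + w) = 1/(√(3269088 - 1626) + (-736958/6292821 - 583*I*√583/12442362)) = 1/(√3267462 + (-736958/6292821 - 583*I*√583/12442362)) = 1/(-736958/6292821 + √3267462 - 583*I*√583/12442362)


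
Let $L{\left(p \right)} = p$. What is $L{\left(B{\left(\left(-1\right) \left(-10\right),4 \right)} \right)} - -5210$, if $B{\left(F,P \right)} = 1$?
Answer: $5211$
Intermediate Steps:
$L{\left(B{\left(\left(-1\right) \left(-10\right),4 \right)} \right)} - -5210 = 1 - -5210 = 1 + 5210 = 5211$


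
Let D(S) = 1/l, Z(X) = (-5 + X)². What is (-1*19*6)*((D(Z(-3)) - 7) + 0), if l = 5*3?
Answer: 3952/5 ≈ 790.40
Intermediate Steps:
l = 15
D(S) = 1/15
(-1*19*6)*((D(Z(-3)) - 7) + 0) = (-1*19*6)*((1/15 - 7) + 0) = (-19*6)*(-104/15 + 0) = -114*(-104/15) = 3952/5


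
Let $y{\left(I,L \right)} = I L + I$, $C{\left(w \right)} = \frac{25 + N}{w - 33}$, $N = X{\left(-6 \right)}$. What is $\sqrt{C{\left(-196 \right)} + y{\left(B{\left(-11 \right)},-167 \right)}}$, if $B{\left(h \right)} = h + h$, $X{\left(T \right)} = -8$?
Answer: $\frac{\sqrt{191510639}}{229} \approx 60.431$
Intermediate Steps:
$N = -8$
$B{\left(h \right)} = 2 h$
$C{\left(w \right)} = \frac{17}{-33 + w}$ ($C{\left(w \right)} = \frac{25 - 8}{w - 33} = \frac{17}{-33 + w}$)
$y{\left(I,L \right)} = I + I L$
$\sqrt{C{\left(-196 \right)} + y{\left(B{\left(-11 \right)},-167 \right)}} = \sqrt{\frac{17}{-33 - 196} + 2 \left(-11\right) \left(1 - 167\right)} = \sqrt{\frac{17}{-229} - -3652} = \sqrt{17 \left(- \frac{1}{229}\right) + 3652} = \sqrt{- \frac{17}{229} + 3652} = \sqrt{\frac{836291}{229}} = \frac{\sqrt{191510639}}{229}$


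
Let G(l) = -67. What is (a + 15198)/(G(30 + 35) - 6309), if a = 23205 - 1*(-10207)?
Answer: -24305/3188 ≈ -7.6239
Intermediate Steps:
a = 33412 (a = 23205 + 10207 = 33412)
(a + 15198)/(G(30 + 35) - 6309) = (33412 + 15198)/(-67 - 6309) = 48610/(-6376) = 48610*(-1/6376) = -24305/3188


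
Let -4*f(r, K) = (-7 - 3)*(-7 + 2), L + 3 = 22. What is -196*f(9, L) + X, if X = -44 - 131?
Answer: 2275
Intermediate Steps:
L = 19 (L = -3 + 22 = 19)
f(r, K) = -25/2 (f(r, K) = -(-7 - 3)*(-7 + 2)/4 = -(-5)*(-5)/2 = -¼*50 = -25/2)
X = -175
-196*f(9, L) + X = -196*(-25/2) - 175 = 2450 - 175 = 2275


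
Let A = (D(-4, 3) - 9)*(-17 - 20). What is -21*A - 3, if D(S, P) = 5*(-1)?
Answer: -10881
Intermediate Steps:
D(S, P) = -5
A = 518 (A = (-5 - 9)*(-17 - 20) = -14*(-37) = 518)
-21*A - 3 = -21*518 - 3 = -10878 - 3 = -10881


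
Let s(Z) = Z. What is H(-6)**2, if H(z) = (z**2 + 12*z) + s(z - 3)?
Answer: 2025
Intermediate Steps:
H(z) = -3 + z**2 + 13*z (H(z) = (z**2 + 12*z) + (z - 3) = (z**2 + 12*z) + (-3 + z) = -3 + z**2 + 13*z)
H(-6)**2 = (-3 + (-6)**2 + 13*(-6))**2 = (-3 + 36 - 78)**2 = (-45)**2 = 2025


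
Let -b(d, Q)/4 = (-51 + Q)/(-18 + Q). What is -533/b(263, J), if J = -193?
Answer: 112463/976 ≈ 115.23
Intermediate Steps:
b(d, Q) = -4*(-51 + Q)/(-18 + Q)
-533/b(263, J) = -533*(-18 - 193)/(4*(51 - 1*(-193))) = -533*(-211/(4*(51 + 193))) = -533/(4*(-1/211)*244) = -533/(-976/211) = -533*(-211/976) = 112463/976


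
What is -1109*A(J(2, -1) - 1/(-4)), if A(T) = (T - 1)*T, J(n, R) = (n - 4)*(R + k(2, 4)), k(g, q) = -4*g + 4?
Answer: -1682353/16 ≈ -1.0515e+5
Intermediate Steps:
k(g, q) = 4 - 4*g
J(n, R) = (-4 + R)*(-4 + n) (J(n, R) = (n - 4)*(R + (4 - 4*2)) = (-4 + n)*(R + (4 - 8)) = (-4 + n)*(R - 4) = (-4 + n)*(-4 + R) = (-4 + R)*(-4 + n))
A(T) = T*(-1 + T) (A(T) = (-1 + T)*T = T*(-1 + T))
-1109*A(J(2, -1) - 1/(-4)) = -1109*((16 - 4*(-1) - 4*2 - 1*2) - 1/(-4))*(-1 + ((16 - 4*(-1) - 4*2 - 1*2) - 1/(-4))) = -1109*((16 + 4 - 8 - 2) - 1*(-¼))*(-1 + ((16 + 4 - 8 - 2) - 1*(-¼))) = -1109*(10 + ¼)*(-1 + (10 + ¼)) = -45469*(-1 + 41/4)/4 = -45469*37/(4*4) = -1109*1517/16 = -1682353/16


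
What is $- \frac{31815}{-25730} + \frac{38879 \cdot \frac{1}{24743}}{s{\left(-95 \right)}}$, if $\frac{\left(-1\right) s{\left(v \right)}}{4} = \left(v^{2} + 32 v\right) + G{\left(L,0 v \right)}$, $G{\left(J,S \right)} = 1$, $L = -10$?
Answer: $\frac{1884768160481}{1524364566616} \approx 1.2364$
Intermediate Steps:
$s{\left(v \right)} = -4 - 128 v - 4 v^{2}$ ($s{\left(v \right)} = - 4 \left(\left(v^{2} + 32 v\right) + 1\right) = - 4 \left(1 + v^{2} + 32 v\right) = -4 - 128 v - 4 v^{2}$)
$- \frac{31815}{-25730} + \frac{38879 \cdot \frac{1}{24743}}{s{\left(-95 \right)}} = - \frac{31815}{-25730} + \frac{38879 \cdot \frac{1}{24743}}{-4 - -12160 - 4 \left(-95\right)^{2}} = \left(-31815\right) \left(- \frac{1}{25730}\right) + \frac{38879 \cdot \frac{1}{24743}}{-4 + 12160 - 36100} = \frac{6363}{5146} + \frac{38879}{24743 \left(-4 + 12160 - 36100\right)} = \frac{6363}{5146} + \frac{38879}{24743 \left(-23944\right)} = \frac{6363}{5146} + \frac{38879}{24743} \left(- \frac{1}{23944}\right) = \frac{6363}{5146} - \frac{38879}{592446392} = \frac{1884768160481}{1524364566616}$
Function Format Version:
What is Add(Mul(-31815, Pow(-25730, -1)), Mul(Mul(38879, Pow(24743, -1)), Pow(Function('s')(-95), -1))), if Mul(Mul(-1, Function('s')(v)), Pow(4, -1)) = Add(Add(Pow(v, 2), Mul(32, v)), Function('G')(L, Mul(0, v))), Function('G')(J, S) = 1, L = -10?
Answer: Rational(1884768160481, 1524364566616) ≈ 1.2364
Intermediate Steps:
Function('s')(v) = Add(-4, Mul(-128, v), Mul(-4, Pow(v, 2))) (Function('s')(v) = Mul(-4, Add(Add(Pow(v, 2), Mul(32, v)), 1)) = Mul(-4, Add(1, Pow(v, 2), Mul(32, v))) = Add(-4, Mul(-128, v), Mul(-4, Pow(v, 2))))
Add(Mul(-31815, Pow(-25730, -1)), Mul(Mul(38879, Pow(24743, -1)), Pow(Function('s')(-95), -1))) = Add(Mul(-31815, Pow(-25730, -1)), Mul(Mul(38879, Pow(24743, -1)), Pow(Add(-4, Mul(-128, -95), Mul(-4, Pow(-95, 2))), -1))) = Add(Mul(-31815, Rational(-1, 25730)), Mul(Mul(38879, Rational(1, 24743)), Pow(Add(-4, 12160, Mul(-4, 9025)), -1))) = Add(Rational(6363, 5146), Mul(Rational(38879, 24743), Pow(Add(-4, 12160, -36100), -1))) = Add(Rational(6363, 5146), Mul(Rational(38879, 24743), Pow(-23944, -1))) = Add(Rational(6363, 5146), Mul(Rational(38879, 24743), Rational(-1, 23944))) = Add(Rational(6363, 5146), Rational(-38879, 592446392)) = Rational(1884768160481, 1524364566616)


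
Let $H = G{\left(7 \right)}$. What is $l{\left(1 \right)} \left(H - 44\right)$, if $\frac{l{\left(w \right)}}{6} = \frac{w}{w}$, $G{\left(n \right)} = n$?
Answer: $-222$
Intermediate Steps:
$H = 7$
$l{\left(w \right)} = 6$ ($l{\left(w \right)} = 6 \frac{w}{w} = 6 \cdot 1 = 6$)
$l{\left(1 \right)} \left(H - 44\right) = 6 \left(7 - 44\right) = 6 \left(-37\right) = -222$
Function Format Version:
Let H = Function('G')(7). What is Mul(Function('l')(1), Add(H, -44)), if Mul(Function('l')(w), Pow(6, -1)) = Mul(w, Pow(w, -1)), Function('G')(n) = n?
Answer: -222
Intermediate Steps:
H = 7
Function('l')(w) = 6 (Function('l')(w) = Mul(6, Mul(w, Pow(w, -1))) = Mul(6, 1) = 6)
Mul(Function('l')(1), Add(H, -44)) = Mul(6, Add(7, -44)) = Mul(6, -37) = -222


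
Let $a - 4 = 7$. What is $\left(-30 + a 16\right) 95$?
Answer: $13870$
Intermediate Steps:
$a = 11$ ($a = 4 + 7 = 11$)
$\left(-30 + a 16\right) 95 = \left(-30 + 11 \cdot 16\right) 95 = \left(-30 + 176\right) 95 = 146 \cdot 95 = 13870$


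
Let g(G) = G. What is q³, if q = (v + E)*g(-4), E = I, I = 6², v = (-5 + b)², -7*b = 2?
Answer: -1968163432768/117649 ≈ -1.6729e+7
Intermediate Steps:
b = -2/7 (b = -⅐*2 = -2/7 ≈ -0.28571)
v = 1369/49 (v = (-5 - 2/7)² = (-37/7)² = 1369/49 ≈ 27.939)
I = 36
E = 36
q = -12532/49 (q = (1369/49 + 36)*(-4) = (3133/49)*(-4) = -12532/49 ≈ -255.76)
q³ = (-12532/49)³ = -1968163432768/117649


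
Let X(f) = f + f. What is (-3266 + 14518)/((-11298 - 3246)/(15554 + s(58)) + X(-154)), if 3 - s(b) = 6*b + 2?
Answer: -14259097/391525 ≈ -36.419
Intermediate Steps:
s(b) = 1 - 6*b (s(b) = 3 - (6*b + 2) = 3 - (2 + 6*b) = 3 + (-2 - 6*b) = 1 - 6*b)
X(f) = 2*f
(-3266 + 14518)/((-11298 - 3246)/(15554 + s(58)) + X(-154)) = (-3266 + 14518)/((-11298 - 3246)/(15554 + (1 - 6*58)) + 2*(-154)) = 11252/(-14544/(15554 + (1 - 348)) - 308) = 11252/(-14544/(15554 - 347) - 308) = 11252/(-14544/15207 - 308) = 11252/(-14544*1/15207 - 308) = 11252/(-4848/5069 - 308) = 11252/(-1566100/5069) = 11252*(-5069/1566100) = -14259097/391525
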